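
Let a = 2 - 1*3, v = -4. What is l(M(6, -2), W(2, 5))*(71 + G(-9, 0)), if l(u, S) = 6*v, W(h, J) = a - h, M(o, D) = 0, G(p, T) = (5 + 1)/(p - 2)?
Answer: -18600/11 ≈ -1690.9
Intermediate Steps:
a = -1 (a = 2 - 3 = -1)
G(p, T) = 6/(-2 + p)
W(h, J) = -1 - h
l(u, S) = -24 (l(u, S) = 6*(-4) = -24)
l(M(6, -2), W(2, 5))*(71 + G(-9, 0)) = -24*(71 + 6/(-2 - 9)) = -24*(71 + 6/(-11)) = -24*(71 + 6*(-1/11)) = -24*(71 - 6/11) = -24*775/11 = -18600/11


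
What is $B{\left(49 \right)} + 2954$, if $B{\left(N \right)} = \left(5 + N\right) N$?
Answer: $5600$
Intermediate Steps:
$B{\left(N \right)} = N \left(5 + N\right)$
$B{\left(49 \right)} + 2954 = 49 \left(5 + 49\right) + 2954 = 49 \cdot 54 + 2954 = 2646 + 2954 = 5600$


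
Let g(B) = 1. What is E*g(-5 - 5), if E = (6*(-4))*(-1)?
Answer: 24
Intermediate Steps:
E = 24 (E = -24*(-1) = 24)
E*g(-5 - 5) = 24*1 = 24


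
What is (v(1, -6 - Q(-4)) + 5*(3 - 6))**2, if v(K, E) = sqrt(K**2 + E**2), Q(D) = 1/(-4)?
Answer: (-60 + sqrt(545))**2/16 ≈ 83.973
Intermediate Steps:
Q(D) = -1/4
v(K, E) = sqrt(E**2 + K**2)
(v(1, -6 - Q(-4)) + 5*(3 - 6))**2 = (sqrt((-6 - 1*(-1/4))**2 + 1**2) + 5*(3 - 6))**2 = (sqrt((-6 + 1/4)**2 + 1) + 5*(-3))**2 = (sqrt((-23/4)**2 + 1) - 15)**2 = (sqrt(529/16 + 1) - 15)**2 = (sqrt(545/16) - 15)**2 = (sqrt(545)/4 - 15)**2 = (-15 + sqrt(545)/4)**2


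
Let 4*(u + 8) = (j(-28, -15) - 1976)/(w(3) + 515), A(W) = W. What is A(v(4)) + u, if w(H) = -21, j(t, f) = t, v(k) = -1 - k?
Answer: -6923/494 ≈ -14.014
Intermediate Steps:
u = -4453/494 (u = -8 + ((-28 - 1976)/(-21 + 515))/4 = -8 + (-2004/494)/4 = -8 + (-2004*1/494)/4 = -8 + (¼)*(-1002/247) = -8 - 501/494 = -4453/494 ≈ -9.0142)
A(v(4)) + u = (-1 - 1*4) - 4453/494 = (-1 - 4) - 4453/494 = -5 - 4453/494 = -6923/494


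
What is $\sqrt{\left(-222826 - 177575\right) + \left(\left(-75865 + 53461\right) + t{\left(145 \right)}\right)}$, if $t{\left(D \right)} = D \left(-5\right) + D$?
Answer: $17 i \sqrt{1465} \approx 650.68 i$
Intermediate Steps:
$t{\left(D \right)} = - 4 D$ ($t{\left(D \right)} = - 5 D + D = - 4 D$)
$\sqrt{\left(-222826 - 177575\right) + \left(\left(-75865 + 53461\right) + t{\left(145 \right)}\right)} = \sqrt{\left(-222826 - 177575\right) + \left(\left(-75865 + 53461\right) - 580\right)} = \sqrt{\left(-222826 - 177575\right) - 22984} = \sqrt{-400401 - 22984} = \sqrt{-423385} = 17 i \sqrt{1465}$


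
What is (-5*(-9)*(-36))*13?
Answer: -21060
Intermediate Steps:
(-5*(-9)*(-36))*13 = (45*(-36))*13 = -1620*13 = -21060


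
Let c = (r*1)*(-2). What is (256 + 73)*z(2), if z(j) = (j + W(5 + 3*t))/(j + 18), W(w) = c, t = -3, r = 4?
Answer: -987/10 ≈ -98.700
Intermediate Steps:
c = -8 (c = (4*1)*(-2) = 4*(-2) = -8)
W(w) = -8
z(j) = (-8 + j)/(18 + j) (z(j) = (j - 8)/(j + 18) = (-8 + j)/(18 + j))
(256 + 73)*z(2) = (256 + 73)*((-8 + 2)/(18 + 2)) = 329*(-6/20) = 329*((1/20)*(-6)) = 329*(-3/10) = -987/10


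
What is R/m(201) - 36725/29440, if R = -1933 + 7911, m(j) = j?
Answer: 33722119/1183488 ≈ 28.494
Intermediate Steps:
R = 5978
R/m(201) - 36725/29440 = 5978/201 - 36725/29440 = 5978*(1/201) - 36725*1/29440 = 5978/201 - 7345/5888 = 33722119/1183488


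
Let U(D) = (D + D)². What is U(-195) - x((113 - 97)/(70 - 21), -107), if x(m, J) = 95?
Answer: 152005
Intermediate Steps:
U(D) = 4*D² (U(D) = (2*D)² = 4*D²)
U(-195) - x((113 - 97)/(70 - 21), -107) = 4*(-195)² - 1*95 = 4*38025 - 95 = 152100 - 95 = 152005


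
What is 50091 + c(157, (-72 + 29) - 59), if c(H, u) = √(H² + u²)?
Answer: 50091 + √35053 ≈ 50278.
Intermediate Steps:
50091 + c(157, (-72 + 29) - 59) = 50091 + √(157² + ((-72 + 29) - 59)²) = 50091 + √(24649 + (-43 - 59)²) = 50091 + √(24649 + (-102)²) = 50091 + √(24649 + 10404) = 50091 + √35053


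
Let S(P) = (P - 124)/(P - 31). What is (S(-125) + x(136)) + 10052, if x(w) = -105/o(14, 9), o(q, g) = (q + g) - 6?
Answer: 8881919/884 ≈ 10047.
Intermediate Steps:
o(q, g) = -6 + g + q (o(q, g) = (g + q) - 6 = -6 + g + q)
S(P) = (-124 + P)/(-31 + P)
x(w) = -105/17 (x(w) = -105/(-6 + 9 + 14) = -105/17)
(S(-125) + x(136)) + 10052 = ((-124 - 125)/(-31 - 125) - 105/17) + 10052 = (-249/(-156) - 105/17) + 10052 = (-1/156*(-249) - 105/17) + 10052 = (83/52 - 105/17) + 10052 = -4049/884 + 10052 = 8881919/884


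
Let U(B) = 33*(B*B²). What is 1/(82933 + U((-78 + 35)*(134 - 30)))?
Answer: -1/2951340464651 ≈ -3.3883e-13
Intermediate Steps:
U(B) = 33*B³
1/(82933 + U((-78 + 35)*(134 - 30))) = 1/(82933 + 33*((-78 + 35)*(134 - 30))³) = 1/(82933 + 33*(-43*104)³) = 1/(82933 + 33*(-4472)³) = 1/(82933 + 33*(-89434562048)) = 1/(82933 - 2951340547584) = 1/(-2951340464651) = -1/2951340464651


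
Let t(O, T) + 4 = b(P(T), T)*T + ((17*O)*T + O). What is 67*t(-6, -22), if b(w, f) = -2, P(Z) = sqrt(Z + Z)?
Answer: 152626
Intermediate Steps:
P(Z) = sqrt(2)*sqrt(Z) (P(Z) = sqrt(2*Z) = sqrt(2)*sqrt(Z))
t(O, T) = -4 + O - 2*T + 17*O*T (t(O, T) = -4 + (-2*T + ((17*O)*T + O)) = -4 + (-2*T + (17*O*T + O)) = -4 + (-2*T + (O + 17*O*T)) = -4 + (O - 2*T + 17*O*T) = -4 + O - 2*T + 17*O*T)
67*t(-6, -22) = 67*(-4 - 6 - 2*(-22) + 17*(-6)*(-22)) = 67*(-4 - 6 + 44 + 2244) = 67*2278 = 152626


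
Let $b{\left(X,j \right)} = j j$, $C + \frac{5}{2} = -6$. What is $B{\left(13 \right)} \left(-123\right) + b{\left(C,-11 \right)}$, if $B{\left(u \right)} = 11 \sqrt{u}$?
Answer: $121 - 1353 \sqrt{13} \approx -4757.3$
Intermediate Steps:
$C = - \frac{17}{2}$ ($C = - \frac{5}{2} - 6 = - \frac{17}{2} \approx -8.5$)
$b{\left(X,j \right)} = j^{2}$
$B{\left(13 \right)} \left(-123\right) + b{\left(C,-11 \right)} = 11 \sqrt{13} \left(-123\right) + \left(-11\right)^{2} = - 1353 \sqrt{13} + 121 = 121 - 1353 \sqrt{13}$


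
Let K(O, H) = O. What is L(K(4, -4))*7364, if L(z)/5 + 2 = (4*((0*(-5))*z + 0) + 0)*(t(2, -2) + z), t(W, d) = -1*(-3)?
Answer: -73640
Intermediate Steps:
t(W, d) = 3
L(z) = -10 (L(z) = -10 + 5*((4*((0*(-5))*z + 0) + 0)*(3 + z)) = -10 + 5*((4*(0*z + 0) + 0)*(3 + z)) = -10 + 5*((4*(0 + 0) + 0)*(3 + z)) = -10 + 5*((4*0 + 0)*(3 + z)) = -10 + 5*((0 + 0)*(3 + z)) = -10 + 5*(0*(3 + z)) = -10 + 5*0 = -10 + 0 = -10)
L(K(4, -4))*7364 = -10*7364 = -73640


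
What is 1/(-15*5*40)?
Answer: -1/3000 ≈ -0.00033333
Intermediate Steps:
1/(-15*5*40) = 1/(-75*40) = 1/(-3000) = -1/3000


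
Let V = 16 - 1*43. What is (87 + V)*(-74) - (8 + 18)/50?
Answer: -111013/25 ≈ -4440.5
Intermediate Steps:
V = -27 (V = 16 - 43 = -27)
(87 + V)*(-74) - (8 + 18)/50 = (87 - 27)*(-74) - (8 + 18)/50 = 60*(-74) - 26/50 = -4440 - 1*13/25 = -4440 - 13/25 = -111013/25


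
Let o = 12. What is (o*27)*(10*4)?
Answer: 12960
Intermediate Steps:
(o*27)*(10*4) = (12*27)*(10*4) = 324*40 = 12960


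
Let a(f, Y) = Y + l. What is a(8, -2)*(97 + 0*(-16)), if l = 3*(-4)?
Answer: -1358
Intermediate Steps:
l = -12
a(f, Y) = -12 + Y (a(f, Y) = Y - 12 = -12 + Y)
a(8, -2)*(97 + 0*(-16)) = (-12 - 2)*(97 + 0*(-16)) = -14*(97 + 0) = -14*97 = -1358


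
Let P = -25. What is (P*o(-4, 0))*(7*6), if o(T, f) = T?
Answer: 4200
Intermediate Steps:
(P*o(-4, 0))*(7*6) = (-25*(-4))*(7*6) = 100*42 = 4200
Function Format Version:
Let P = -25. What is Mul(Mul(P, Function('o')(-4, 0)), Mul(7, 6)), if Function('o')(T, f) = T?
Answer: 4200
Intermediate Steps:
Mul(Mul(P, Function('o')(-4, 0)), Mul(7, 6)) = Mul(Mul(-25, -4), Mul(7, 6)) = Mul(100, 42) = 4200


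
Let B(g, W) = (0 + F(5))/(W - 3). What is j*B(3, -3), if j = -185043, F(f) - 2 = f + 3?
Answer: 308405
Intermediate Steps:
F(f) = 5 + f (F(f) = 2 + (f + 3) = 2 + (3 + f) = 5 + f)
B(g, W) = 10/(-3 + W) (B(g, W) = (0 + (5 + 5))/(W - 3) = (0 + 10)/(-3 + W) = 10/(-3 + W))
j*B(3, -3) = -1850430/(-3 - 3) = -1850430/(-6) = -1850430*(-1)/6 = -185043*(-5/3) = 308405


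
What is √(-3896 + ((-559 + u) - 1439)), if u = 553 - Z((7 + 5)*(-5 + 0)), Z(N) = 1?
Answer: I*√5342 ≈ 73.089*I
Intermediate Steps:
u = 552 (u = 553 - 1*1 = 553 - 1 = 552)
√(-3896 + ((-559 + u) - 1439)) = √(-3896 + ((-559 + 552) - 1439)) = √(-3896 + (-7 - 1439)) = √(-3896 - 1446) = √(-5342) = I*√5342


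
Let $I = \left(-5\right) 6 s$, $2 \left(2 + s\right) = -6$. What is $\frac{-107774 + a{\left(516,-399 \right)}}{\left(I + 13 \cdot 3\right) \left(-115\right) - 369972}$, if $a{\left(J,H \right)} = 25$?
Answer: $\frac{107749}{391707} \approx 0.27508$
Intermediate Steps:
$s = -5$ ($s = -2 + \frac{1}{2} \left(-6\right) = -2 - 3 = -5$)
$I = 150$ ($I = \left(-5\right) 6 \left(-5\right) = \left(-30\right) \left(-5\right) = 150$)
$\frac{-107774 + a{\left(516,-399 \right)}}{\left(I + 13 \cdot 3\right) \left(-115\right) - 369972} = \frac{-107774 + 25}{\left(150 + 13 \cdot 3\right) \left(-115\right) - 369972} = - \frac{107749}{\left(150 + 39\right) \left(-115\right) - 369972} = - \frac{107749}{189 \left(-115\right) - 369972} = - \frac{107749}{-21735 - 369972} = - \frac{107749}{-391707} = \left(-107749\right) \left(- \frac{1}{391707}\right) = \frac{107749}{391707}$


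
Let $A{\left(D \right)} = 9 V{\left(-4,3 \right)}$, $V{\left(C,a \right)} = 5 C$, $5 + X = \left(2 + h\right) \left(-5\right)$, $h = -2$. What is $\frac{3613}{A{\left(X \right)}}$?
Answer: $- \frac{3613}{180} \approx -20.072$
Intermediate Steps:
$X = -5$ ($X = -5 + \left(2 - 2\right) \left(-5\right) = -5 + 0 \left(-5\right) = -5 + 0 = -5$)
$A{\left(D \right)} = -180$ ($A{\left(D \right)} = 9 \cdot 5 \left(-4\right) = 9 \left(-20\right) = -180$)
$\frac{3613}{A{\left(X \right)}} = \frac{3613}{-180} = 3613 \left(- \frac{1}{180}\right) = - \frac{3613}{180}$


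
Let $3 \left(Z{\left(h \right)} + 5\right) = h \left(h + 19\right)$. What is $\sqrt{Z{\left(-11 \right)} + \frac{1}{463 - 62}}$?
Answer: $\frac{10 i \sqrt{496839}}{1203} \approx 5.8593 i$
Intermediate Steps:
$Z{\left(h \right)} = -5 + \frac{h \left(19 + h\right)}{3}$ ($Z{\left(h \right)} = -5 + \frac{h \left(h + 19\right)}{3} = -5 + \frac{h \left(19 + h\right)}{3}$)
$\sqrt{Z{\left(-11 \right)} + \frac{1}{463 - 62}} = \sqrt{\left(-5 + \frac{\left(-11\right)^{2}}{3} + \frac{19}{3} \left(-11\right)\right) + \frac{1}{463 - 62}} = \sqrt{\left(-5 + \frac{1}{3} \cdot 121 - \frac{209}{3}\right) + \frac{1}{401}} = \sqrt{\left(-5 + \frac{121}{3} - \frac{209}{3}\right) + \frac{1}{401}} = \sqrt{- \frac{103}{3} + \frac{1}{401}} = \sqrt{- \frac{41300}{1203}} = \frac{10 i \sqrt{496839}}{1203}$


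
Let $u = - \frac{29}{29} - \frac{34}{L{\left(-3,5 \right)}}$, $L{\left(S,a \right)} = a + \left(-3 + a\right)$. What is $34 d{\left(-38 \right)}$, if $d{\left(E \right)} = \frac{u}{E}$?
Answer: $\frac{697}{133} \approx 5.2406$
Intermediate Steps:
$L{\left(S,a \right)} = -3 + 2 a$
$u = - \frac{41}{7}$ ($u = - \frac{29}{29} - \frac{34}{-3 + 2 \cdot 5} = \left(-29\right) \frac{1}{29} - \frac{34}{-3 + 10} = -1 - \frac{34}{7} = - \frac{41}{7} \approx -5.8571$)
$d{\left(E \right)} = - \frac{41}{7 E}$
$34 d{\left(-38 \right)} = 34 \left(- \frac{41}{7 \left(-38\right)}\right) = 34 \left(\left(- \frac{41}{7}\right) \left(- \frac{1}{38}\right)\right) = 34 \cdot \frac{41}{266} = \frac{697}{133}$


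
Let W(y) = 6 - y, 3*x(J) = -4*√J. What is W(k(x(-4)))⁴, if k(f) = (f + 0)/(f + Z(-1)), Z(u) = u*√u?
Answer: 11316496/14641 ≈ 772.93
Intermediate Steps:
Z(u) = u^(3/2)
x(J) = -4*√J/3 (x(J) = (-4*√J)/3 = -4*√J/3)
k(f) = f/(f - I) (k(f) = (f + 0)/(f + (-1)^(3/2)) = f/(f - I))
W(k(x(-4)))⁴ = (6 - (-8*I/3)/(-8*I/3 - I))⁴ = (6 - (-8*I/3)/((-11*I/3)))⁴ = (6 - (-8*I/3)*3*I/11)⁴ = (6 - 1*8/11)⁴ = (6 - 8/11)⁴ = (58/11)⁴ = 11316496/14641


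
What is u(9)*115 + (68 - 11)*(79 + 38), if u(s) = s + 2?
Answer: 7934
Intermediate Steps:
u(s) = 2 + s
u(9)*115 + (68 - 11)*(79 + 38) = (2 + 9)*115 + (68 - 11)*(79 + 38) = 11*115 + 57*117 = 1265 + 6669 = 7934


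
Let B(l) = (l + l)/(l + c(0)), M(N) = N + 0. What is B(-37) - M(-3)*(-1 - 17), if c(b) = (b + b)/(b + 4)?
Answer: -52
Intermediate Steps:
c(b) = 2*b/(4 + b) (c(b) = (2*b)/(4 + b) = 2*b/(4 + b))
M(N) = N
B(l) = 2 (B(l) = (l + l)/(l + 2*0/(4 + 0)) = (2*l)/(l + 2*0/4) = (2*l)/(l + 2*0*(¼)) = (2*l)/(l + 0) = (2*l)/l = 2)
B(-37) - M(-3)*(-1 - 17) = 2 - (-3)*(-1 - 17) = 2 - (-3)*(-18) = 2 - 1*54 = 2 - 54 = -52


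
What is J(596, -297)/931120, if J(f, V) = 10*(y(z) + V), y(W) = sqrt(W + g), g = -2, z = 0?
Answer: -297/93112 + I*sqrt(2)/93112 ≈ -0.0031897 + 1.5188e-5*I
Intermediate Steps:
y(W) = sqrt(-2 + W) (y(W) = sqrt(W - 2) = sqrt(-2 + W))
J(f, V) = 10*V + 10*I*sqrt(2) (J(f, V) = 10*(sqrt(-2 + 0) + V) = 10*(sqrt(-2) + V) = 10*(I*sqrt(2) + V) = 10*(V + I*sqrt(2)) = 10*V + 10*I*sqrt(2))
J(596, -297)/931120 = (10*(-297) + 10*I*sqrt(2))/931120 = (-2970 + 10*I*sqrt(2))*(1/931120) = -297/93112 + I*sqrt(2)/93112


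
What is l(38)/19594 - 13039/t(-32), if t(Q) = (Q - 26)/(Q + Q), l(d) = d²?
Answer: -4087757718/284113 ≈ -14388.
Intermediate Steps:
t(Q) = (-26 + Q)/(2*Q) (t(Q) = (-26 + Q)/((2*Q)) = (-26 + Q)*(1/(2*Q)) = (-26 + Q)/(2*Q))
l(38)/19594 - 13039/t(-32) = 38²/19594 - 13039*(-64/(-26 - 32)) = 1444*(1/19594) - 13039/((½)*(-1/32)*(-58)) = 722/9797 - 13039/29/32 = 722/9797 - 13039*32/29 = 722/9797 - 417248/29 = -4087757718/284113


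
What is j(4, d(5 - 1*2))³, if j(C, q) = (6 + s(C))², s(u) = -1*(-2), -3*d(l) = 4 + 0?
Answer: 262144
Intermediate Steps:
d(l) = -4/3 (d(l) = -(4 + 0)/3 = -⅓*4 = -4/3)
s(u) = 2
j(C, q) = 64 (j(C, q) = (6 + 2)² = 8² = 64)
j(4, d(5 - 1*2))³ = 64³ = 262144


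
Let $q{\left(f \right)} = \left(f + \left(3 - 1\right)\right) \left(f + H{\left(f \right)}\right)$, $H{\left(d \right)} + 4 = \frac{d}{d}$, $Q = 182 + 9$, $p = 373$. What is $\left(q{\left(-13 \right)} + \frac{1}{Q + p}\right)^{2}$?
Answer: $\frac{9853540225}{318096} \approx 30977.0$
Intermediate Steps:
$Q = 191$
$H{\left(d \right)} = -3$ ($H{\left(d \right)} = -4 + \frac{d}{d} = -4 + 1 = -3$)
$q{\left(f \right)} = \left(-3 + f\right) \left(2 + f\right)$ ($q{\left(f \right)} = \left(f + \left(3 - 1\right)\right) \left(f - 3\right) = \left(f + \left(3 - 1\right)\right) \left(-3 + f\right) = \left(f + 2\right) \left(-3 + f\right) = \left(2 + f\right) \left(-3 + f\right) = \left(-3 + f\right) \left(2 + f\right)$)
$\left(q{\left(-13 \right)} + \frac{1}{Q + p}\right)^{2} = \left(\left(-6 + \left(-13\right)^{2} - -13\right) + \frac{1}{191 + 373}\right)^{2} = \left(\left(-6 + 169 + 13\right) + \frac{1}{564}\right)^{2} = \left(176 + \frac{1}{564}\right)^{2} = \left(\frac{99265}{564}\right)^{2} = \frac{9853540225}{318096}$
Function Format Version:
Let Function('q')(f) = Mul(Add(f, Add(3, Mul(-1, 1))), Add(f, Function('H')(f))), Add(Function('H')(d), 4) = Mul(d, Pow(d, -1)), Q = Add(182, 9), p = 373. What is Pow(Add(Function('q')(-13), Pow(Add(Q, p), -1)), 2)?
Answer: Rational(9853540225, 318096) ≈ 30977.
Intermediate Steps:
Q = 191
Function('H')(d) = -3 (Function('H')(d) = Add(-4, Mul(d, Pow(d, -1))) = Add(-4, 1) = -3)
Function('q')(f) = Mul(Add(-3, f), Add(2, f)) (Function('q')(f) = Mul(Add(f, Add(3, Mul(-1, 1))), Add(f, -3)) = Mul(Add(f, Add(3, -1)), Add(-3, f)) = Mul(Add(f, 2), Add(-3, f)) = Mul(Add(2, f), Add(-3, f)) = Mul(Add(-3, f), Add(2, f)))
Pow(Add(Function('q')(-13), Pow(Add(Q, p), -1)), 2) = Pow(Add(Add(-6, Pow(-13, 2), Mul(-1, -13)), Pow(Add(191, 373), -1)), 2) = Pow(Add(Add(-6, 169, 13), Pow(564, -1)), 2) = Pow(Add(176, Rational(1, 564)), 2) = Pow(Rational(99265, 564), 2) = Rational(9853540225, 318096)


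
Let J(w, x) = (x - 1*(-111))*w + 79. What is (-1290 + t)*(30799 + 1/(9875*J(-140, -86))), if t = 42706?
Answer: 43091830833515584/33782375 ≈ 1.2756e+9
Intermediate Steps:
J(w, x) = 79 + w*(111 + x) (J(w, x) = (x + 111)*w + 79 = (111 + x)*w + 79 = w*(111 + x) + 79 = 79 + w*(111 + x))
(-1290 + t)*(30799 + 1/(9875*J(-140, -86))) = (-1290 + 42706)*(30799 + 1/(9875*(79 + 111*(-140) - 140*(-86)))) = 41416*(30799 + 1/(9875*(79 - 15540 + 12040))) = 41416*(30799 + (1/9875)/(-3421)) = 41416*(30799 + (1/9875)*(-1/3421)) = 41416*(30799 - 1/33782375) = 41416*(1040463367624/33782375) = 43091830833515584/33782375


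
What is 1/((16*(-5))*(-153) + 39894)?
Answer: 1/52134 ≈ 1.9181e-5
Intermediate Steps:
1/((16*(-5))*(-153) + 39894) = 1/(-80*(-153) + 39894) = 1/(12240 + 39894) = 1/52134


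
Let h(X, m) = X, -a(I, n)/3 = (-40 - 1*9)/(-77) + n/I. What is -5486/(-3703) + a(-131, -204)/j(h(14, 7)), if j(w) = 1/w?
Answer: -483712360/5336023 ≈ -90.650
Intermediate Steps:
a(I, n) = -21/11 - 3*n/I (a(I, n) = -3*((-40 - 1*9)/(-77) + n/I) = -3*((-40 - 9)*(-1/77) + n/I) = -3*(-49*(-1/77) + n/I) = -3*(7/11 + n/I) = -21/11 - 3*n/I)
-5486/(-3703) + a(-131, -204)/j(h(14, 7)) = -5486/(-3703) + (-21/11 - 3*(-204)/(-131))/(1/14) = -5486*(-1/3703) + (-21/11 - 3*(-204)*(-1/131))/(1/14) = 5486/3703 + (-21/11 - 612/131)*14 = 5486/3703 - 9483/1441*14 = 5486/3703 - 132762/1441 = -483712360/5336023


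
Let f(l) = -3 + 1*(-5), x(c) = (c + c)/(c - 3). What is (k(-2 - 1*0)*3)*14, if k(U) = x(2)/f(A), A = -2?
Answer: 21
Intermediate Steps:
x(c) = 2*c/(-3 + c) (x(c) = (2*c)/(-3 + c) = 2*c/(-3 + c))
f(l) = -8 (f(l) = -3 - 5 = -8)
k(U) = ½ (k(U) = (2*2/(-3 + 2))/(-8) = (2*2/(-1))*(-⅛) = (2*2*(-1))*(-⅛) = -4*(-⅛) = ½)
(k(-2 - 1*0)*3)*14 = ((½)*3)*14 = (3/2)*14 = 21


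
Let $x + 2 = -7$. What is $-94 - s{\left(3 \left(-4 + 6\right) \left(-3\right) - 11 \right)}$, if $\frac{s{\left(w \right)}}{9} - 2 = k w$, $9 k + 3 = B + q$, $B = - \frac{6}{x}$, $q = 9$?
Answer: $\frac{244}{3} \approx 81.333$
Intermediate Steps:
$x = -9$ ($x = -2 - 7 = -9$)
$B = \frac{2}{3}$ ($B = - \frac{6}{-9} = \left(-6\right) \left(- \frac{1}{9}\right) = \frac{2}{3} \approx 0.66667$)
$k = \frac{20}{27}$ ($k = - \frac{1}{3} + \frac{\frac{2}{3} + 9}{9} = - \frac{1}{3} + \frac{1}{9} \cdot \frac{29}{3} = - \frac{1}{3} + \frac{29}{27} = \frac{20}{27} \approx 0.74074$)
$s{\left(w \right)} = 18 + \frac{20 w}{3}$ ($s{\left(w \right)} = 18 + 9 \frac{20 w}{27} = 18 + \frac{20 w}{3}$)
$-94 - s{\left(3 \left(-4 + 6\right) \left(-3\right) - 11 \right)} = -94 - \left(18 + \frac{20 \left(3 \left(-4 + 6\right) \left(-3\right) - 11\right)}{3}\right) = -94 - \left(18 + \frac{20 \left(3 \cdot 2 \left(-3\right) - 11\right)}{3}\right) = -94 - \left(18 + \frac{20 \left(6 \left(-3\right) - 11\right)}{3}\right) = -94 - \left(18 + \frac{20 \left(-18 - 11\right)}{3}\right) = -94 - \left(18 + \frac{20}{3} \left(-29\right)\right) = -94 - \left(18 - \frac{580}{3}\right) = -94 - - \frac{526}{3} = -94 + \frac{526}{3} = \frac{244}{3}$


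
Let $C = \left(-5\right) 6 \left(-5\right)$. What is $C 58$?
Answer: $8700$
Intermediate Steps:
$C = 150$ ($C = \left(-30\right) \left(-5\right) = 150$)
$C 58 = 150 \cdot 58 = 8700$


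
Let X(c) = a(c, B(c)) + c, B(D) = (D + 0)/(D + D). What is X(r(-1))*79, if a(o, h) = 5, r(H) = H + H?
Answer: 237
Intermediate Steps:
r(H) = 2*H
B(D) = 1/2 (B(D) = D/((2*D)) = D*(1/(2*D)) = 1/2)
X(c) = 5 + c
X(r(-1))*79 = (5 + 2*(-1))*79 = (5 - 2)*79 = 3*79 = 237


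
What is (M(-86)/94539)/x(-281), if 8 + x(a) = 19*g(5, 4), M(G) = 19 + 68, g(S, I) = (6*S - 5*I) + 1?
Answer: 29/6334113 ≈ 4.5784e-6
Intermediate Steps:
g(S, I) = 1 - 5*I + 6*S (g(S, I) = (-5*I + 6*S) + 1 = 1 - 5*I + 6*S)
M(G) = 87
x(a) = 201 (x(a) = -8 + 19*(1 - 5*4 + 6*5) = -8 + 19*(1 - 20 + 30) = -8 + 19*11 = -8 + 209 = 201)
(M(-86)/94539)/x(-281) = (87/94539)/201 = (87*(1/94539))*(1/201) = (29/31513)*(1/201) = 29/6334113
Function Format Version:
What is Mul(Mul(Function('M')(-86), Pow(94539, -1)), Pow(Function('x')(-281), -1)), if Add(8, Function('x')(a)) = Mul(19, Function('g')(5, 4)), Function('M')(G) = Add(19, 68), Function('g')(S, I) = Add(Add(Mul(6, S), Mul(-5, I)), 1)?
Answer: Rational(29, 6334113) ≈ 4.5784e-6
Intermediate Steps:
Function('g')(S, I) = Add(1, Mul(-5, I), Mul(6, S)) (Function('g')(S, I) = Add(Add(Mul(-5, I), Mul(6, S)), 1) = Add(1, Mul(-5, I), Mul(6, S)))
Function('M')(G) = 87
Function('x')(a) = 201 (Function('x')(a) = Add(-8, Mul(19, Add(1, Mul(-5, 4), Mul(6, 5)))) = Add(-8, Mul(19, Add(1, -20, 30))) = Add(-8, Mul(19, 11)) = Add(-8, 209) = 201)
Mul(Mul(Function('M')(-86), Pow(94539, -1)), Pow(Function('x')(-281), -1)) = Mul(Mul(87, Pow(94539, -1)), Pow(201, -1)) = Mul(Mul(87, Rational(1, 94539)), Rational(1, 201)) = Mul(Rational(29, 31513), Rational(1, 201)) = Rational(29, 6334113)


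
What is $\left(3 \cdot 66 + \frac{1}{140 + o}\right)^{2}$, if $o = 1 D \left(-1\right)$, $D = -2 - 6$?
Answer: $\frac{858783025}{21904} \approx 39207.0$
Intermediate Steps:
$D = -8$ ($D = -2 - 6 = -8$)
$o = 8$ ($o = 1 \left(-8\right) \left(-1\right) = \left(-8\right) \left(-1\right) = 8$)
$\left(3 \cdot 66 + \frac{1}{140 + o}\right)^{2} = \left(3 \cdot 66 + \frac{1}{140 + 8}\right)^{2} = \left(198 + \frac{1}{148}\right)^{2} = \left(\frac{29305}{148}\right)^{2} = \frac{858783025}{21904}$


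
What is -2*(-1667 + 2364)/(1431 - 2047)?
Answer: 697/308 ≈ 2.2630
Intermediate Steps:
-2*(-1667 + 2364)/(1431 - 2047) = -1394/(-616) = -1394*(-1)/616 = -2*(-697/616) = 697/308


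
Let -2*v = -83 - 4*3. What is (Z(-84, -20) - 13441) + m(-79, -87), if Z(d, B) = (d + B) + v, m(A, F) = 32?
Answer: -26931/2 ≈ -13466.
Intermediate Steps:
v = 95/2 (v = -(-83 - 4*3)/2 = -(-83 - 12)/2 = -½*(-95) = 95/2 ≈ 47.500)
Z(d, B) = 95/2 + B + d (Z(d, B) = (d + B) + 95/2 = (B + d) + 95/2 = 95/2 + B + d)
(Z(-84, -20) - 13441) + m(-79, -87) = ((95/2 - 20 - 84) - 13441) + 32 = (-113/2 - 13441) + 32 = -26995/2 + 32 = -26931/2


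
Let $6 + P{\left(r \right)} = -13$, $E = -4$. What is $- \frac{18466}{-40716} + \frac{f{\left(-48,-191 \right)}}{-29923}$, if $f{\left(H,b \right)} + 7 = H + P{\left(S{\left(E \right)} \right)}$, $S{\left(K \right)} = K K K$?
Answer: $\frac{277785551}{609172434} \approx 0.456$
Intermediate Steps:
$S{\left(K \right)} = K^{3}$ ($S{\left(K \right)} = K^{2} K = K^{3}$)
$P{\left(r \right)} = -19$ ($P{\left(r \right)} = -6 - 13 = -19$)
$f{\left(H,b \right)} = -26 + H$ ($f{\left(H,b \right)} = -7 + \left(H - 19\right) = -7 + \left(-19 + H\right) = -26 + H$)
$- \frac{18466}{-40716} + \frac{f{\left(-48,-191 \right)}}{-29923} = - \frac{18466}{-40716} + \frac{-26 - 48}{-29923} = \left(-18466\right) \left(- \frac{1}{40716}\right) - - \frac{74}{29923} = \frac{9233}{20358} + \frac{74}{29923} = \frac{277785551}{609172434}$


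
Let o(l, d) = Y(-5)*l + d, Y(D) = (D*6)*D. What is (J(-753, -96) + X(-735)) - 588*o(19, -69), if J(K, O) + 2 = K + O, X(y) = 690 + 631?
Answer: -1634758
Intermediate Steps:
Y(D) = 6*D² (Y(D) = (6*D)*D = 6*D²)
X(y) = 1321
o(l, d) = d + 150*l (o(l, d) = (6*(-5)²)*l + d = (6*25)*l + d = 150*l + d = d + 150*l)
J(K, O) = -2 + K + O (J(K, O) = -2 + (K + O) = -2 + K + O)
(J(-753, -96) + X(-735)) - 588*o(19, -69) = ((-2 - 753 - 96) + 1321) - 588*(-69 + 150*19) = (-851 + 1321) - 588*(-69 + 2850) = 470 - 588*2781 = 470 - 1635228 = -1634758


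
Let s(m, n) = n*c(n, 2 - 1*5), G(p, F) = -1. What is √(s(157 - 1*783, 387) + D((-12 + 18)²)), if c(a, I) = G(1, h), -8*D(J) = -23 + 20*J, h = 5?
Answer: I*√7586/4 ≈ 21.774*I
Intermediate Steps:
D(J) = 23/8 - 5*J/2 (D(J) = -(-23 + 20*J)/8 = 23/8 - 5*J/2)
c(a, I) = -1
s(m, n) = -n (s(m, n) = n*(-1) = -n)
√(s(157 - 1*783, 387) + D((-12 + 18)²)) = √(-1*387 + (23/8 - 5*(-12 + 18)²/2)) = √(-387 + (23/8 - 5/2*6²)) = √(-387 + (23/8 - 5/2*36)) = √(-387 + (23/8 - 90)) = √(-387 - 697/8) = √(-3793/8) = I*√7586/4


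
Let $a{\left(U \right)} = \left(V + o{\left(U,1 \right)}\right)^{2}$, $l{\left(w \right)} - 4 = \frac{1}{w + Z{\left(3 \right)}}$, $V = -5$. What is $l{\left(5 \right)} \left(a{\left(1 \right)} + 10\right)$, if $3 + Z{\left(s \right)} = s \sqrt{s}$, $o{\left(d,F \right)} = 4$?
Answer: $\frac{990}{23} + \frac{33 \sqrt{3}}{23} \approx 45.529$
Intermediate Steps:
$Z{\left(s \right)} = -3 + s^{\frac{3}{2}}$ ($Z{\left(s \right)} = -3 + s \sqrt{s} = -3 + s^{\frac{3}{2}}$)
$l{\left(w \right)} = 4 + \frac{1}{-3 + w + 3 \sqrt{3}}$ ($l{\left(w \right)} = 4 + \frac{1}{w - \left(3 - 3^{\frac{3}{2}}\right)} = 4 + \frac{1}{w - \left(3 - 3 \sqrt{3}\right)} = 4 + \frac{1}{-3 + w + 3 \sqrt{3}}$)
$a{\left(U \right)} = 1$ ($a{\left(U \right)} = \left(-5 + 4\right)^{2} = \left(-1\right)^{2} = 1$)
$l{\left(5 \right)} \left(a{\left(1 \right)} + 10\right) = \frac{-11 + 4 \cdot 5 + 12 \sqrt{3}}{-3 + 5 + 3 \sqrt{3}} \left(1 + 10\right) = \frac{-11 + 20 + 12 \sqrt{3}}{2 + 3 \sqrt{3}} \cdot 11 = \frac{9 + 12 \sqrt{3}}{2 + 3 \sqrt{3}} \cdot 11 = \frac{11 \left(9 + 12 \sqrt{3}\right)}{2 + 3 \sqrt{3}}$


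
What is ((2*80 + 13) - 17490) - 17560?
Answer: -34877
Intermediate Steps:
((2*80 + 13) - 17490) - 17560 = ((160 + 13) - 17490) - 17560 = (173 - 17490) - 17560 = -17317 - 17560 = -34877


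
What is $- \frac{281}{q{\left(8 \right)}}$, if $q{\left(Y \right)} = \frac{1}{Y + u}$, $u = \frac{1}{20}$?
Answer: $- \frac{45241}{20} \approx -2262.1$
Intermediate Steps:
$u = \frac{1}{20} \approx 0.05$
$q{\left(Y \right)} = \frac{1}{\frac{1}{20} + Y}$ ($q{\left(Y \right)} = \frac{1}{Y + \frac{1}{20}} = \frac{1}{\frac{1}{20} + Y}$)
$- \frac{281}{q{\left(8 \right)}} = - \frac{281}{20 \frac{1}{1 + 20 \cdot 8}} = - \frac{281}{20 \frac{1}{1 + 160}} = - \frac{281}{20 \cdot \frac{1}{161}} = - \frac{281}{\frac{20}{161}} = \left(-281\right) \frac{161}{20} = - \frac{45241}{20}$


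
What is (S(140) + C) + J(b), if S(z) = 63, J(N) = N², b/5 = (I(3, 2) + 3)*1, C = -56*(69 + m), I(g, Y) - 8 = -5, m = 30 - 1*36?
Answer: -2565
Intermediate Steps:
m = -6 (m = 30 - 36 = -6)
I(g, Y) = 3 (I(g, Y) = 8 - 5 = 3)
C = -3528 (C = -56*(69 - 6) = -56*63 = -3528)
b = 30 (b = 5*((3 + 3)*1) = 5*(6*1) = 5*6 = 30)
(S(140) + C) + J(b) = (63 - 3528) + 30² = -3465 + 900 = -2565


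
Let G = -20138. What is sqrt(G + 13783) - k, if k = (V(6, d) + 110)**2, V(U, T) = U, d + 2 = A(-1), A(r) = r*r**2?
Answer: -13456 + I*sqrt(6355) ≈ -13456.0 + 79.718*I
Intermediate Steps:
A(r) = r**3
d = -3 (d = -2 + (-1)**3 = -2 - 1 = -3)
k = 13456 (k = (6 + 110)**2 = 116**2 = 13456)
sqrt(G + 13783) - k = sqrt(-20138 + 13783) - 1*13456 = sqrt(-6355) - 13456 = I*sqrt(6355) - 13456 = -13456 + I*sqrt(6355)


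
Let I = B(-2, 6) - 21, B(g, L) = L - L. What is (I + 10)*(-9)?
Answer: 99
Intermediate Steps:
B(g, L) = 0
I = -21 (I = 0 - 21 = -21)
(I + 10)*(-9) = (-21 + 10)*(-9) = -11*(-9) = 99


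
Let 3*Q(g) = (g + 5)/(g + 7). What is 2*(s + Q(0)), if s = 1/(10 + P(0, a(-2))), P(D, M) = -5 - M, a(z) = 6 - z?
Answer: -4/21 ≈ -0.19048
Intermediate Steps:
Q(g) = (5 + g)/(3*(7 + g)) (Q(g) = ((g + 5)/(g + 7))/3 = ((5 + g)/(7 + g))/3 = (5 + g)/(3*(7 + g)))
s = -⅓ (s = 1/(10 + (-5 - (6 - 1*(-2)))) = 1/(10 + (-5 - (6 + 2))) = 1/(10 + (-5 - 1*8)) = 1/(10 + (-5 - 8)) = 1/(10 - 13) = 1/(-3) = -⅓ ≈ -0.33333)
2*(s + Q(0)) = 2*(-⅓ + (5 + 0)/(3*(7 + 0))) = 2*(-⅓ + (⅓)*5/7) = 2*(-⅓ + (⅓)*(⅐)*5) = 2*(-⅓ + 5/21) = 2*(-2/21) = -4/21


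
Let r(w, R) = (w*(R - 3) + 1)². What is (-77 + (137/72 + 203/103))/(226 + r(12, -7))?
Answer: -542305/106693992 ≈ -0.0050828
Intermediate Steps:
r(w, R) = (1 + w*(-3 + R))² (r(w, R) = (w*(-3 + R) + 1)² = (1 + w*(-3 + R))²)
(-77 + (137/72 + 203/103))/(226 + r(12, -7)) = (-77 + (137/72 + 203/103))/(226 + (1 - 3*12 - 7*12)²) = (-77 + (137*(1/72) + 203*(1/103)))/(226 + (1 - 36 - 84)²) = (-77 + (137/72 + 203/103))/(226 + (-119)²) = (-77 + 28727/7416)/(226 + 14161) = -542305/7416/14387 = -542305/7416*1/14387 = -542305/106693992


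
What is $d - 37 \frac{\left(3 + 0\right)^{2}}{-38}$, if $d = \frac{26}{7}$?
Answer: $\frac{3319}{266} \approx 12.477$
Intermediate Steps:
$d = \frac{26}{7}$ ($d = 26 \cdot \frac{1}{7} = \frac{26}{7} \approx 3.7143$)
$d - 37 \frac{\left(3 + 0\right)^{2}}{-38} = \frac{26}{7} - 37 \frac{\left(3 + 0\right)^{2}}{-38} = \frac{26}{7} - 37 \cdot 3^{2} \left(- \frac{1}{38}\right) = \frac{26}{7} - 37 \cdot 9 \left(- \frac{1}{38}\right) = \frac{26}{7} - - \frac{333}{38} = \frac{26}{7} + \frac{333}{38} = \frac{3319}{266}$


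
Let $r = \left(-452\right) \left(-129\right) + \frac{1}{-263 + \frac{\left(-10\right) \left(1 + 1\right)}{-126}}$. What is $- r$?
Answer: $- \frac{965522109}{16559} \approx -58308.0$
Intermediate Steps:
$r = \frac{965522109}{16559}$ ($r = 58308 + \frac{1}{-263 + \left(-10\right) 2 \left(- \frac{1}{126}\right)} = 58308 + \frac{1}{-263 - - \frac{10}{63}} = 58308 + \frac{1}{-263 + \frac{10}{63}} = 58308 + \frac{1}{- \frac{16559}{63}} = 58308 - \frac{63}{16559} = \frac{965522109}{16559} \approx 58308.0$)
$- r = \left(-1\right) \frac{965522109}{16559} = - \frac{965522109}{16559}$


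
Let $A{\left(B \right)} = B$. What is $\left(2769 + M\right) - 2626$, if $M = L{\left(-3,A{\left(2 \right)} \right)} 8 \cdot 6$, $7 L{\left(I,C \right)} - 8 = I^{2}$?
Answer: $\frac{1817}{7} \approx 259.57$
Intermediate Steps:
$L{\left(I,C \right)} = \frac{8}{7} + \frac{I^{2}}{7}$
$M = \frac{816}{7}$ ($M = \left(\frac{8}{7} + \frac{\left(-3\right)^{2}}{7}\right) 8 \cdot 6 = \left(\frac{8}{7} + \frac{1}{7} \cdot 9\right) 8 \cdot 6 = \left(\frac{8}{7} + \frac{9}{7}\right) 8 \cdot 6 = \frac{17}{7} \cdot 8 \cdot 6 = \frac{136}{7} \cdot 6 = \frac{816}{7} \approx 116.57$)
$\left(2769 + M\right) - 2626 = \left(2769 + \frac{816}{7}\right) - 2626 = \frac{20199}{7} - 2626 = \frac{1817}{7}$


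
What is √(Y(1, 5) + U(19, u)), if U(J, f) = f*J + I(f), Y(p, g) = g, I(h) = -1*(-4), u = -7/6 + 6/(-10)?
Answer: I*√22110/30 ≈ 4.9565*I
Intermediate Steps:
u = -53/30 (u = -7*⅙ + 6*(-⅒) = -7/6 - ⅗ = -53/30 ≈ -1.7667)
I(h) = 4
U(J, f) = 4 + J*f (U(J, f) = f*J + 4 = J*f + 4 = 4 + J*f)
√(Y(1, 5) + U(19, u)) = √(5 + (4 + 19*(-53/30))) = √(5 + (4 - 1007/30)) = √(5 - 887/30) = √(-737/30) = I*√22110/30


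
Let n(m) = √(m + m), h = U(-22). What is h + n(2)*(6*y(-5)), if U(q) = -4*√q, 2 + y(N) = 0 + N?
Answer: -84 - 4*I*√22 ≈ -84.0 - 18.762*I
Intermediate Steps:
y(N) = -2 + N (y(N) = -2 + (0 + N) = -2 + N)
h = -4*I*√22 ≈ -18.762*I
n(m) = √2*√m (n(m) = √(2*m) = √2*√m)
h + n(2)*(6*y(-5)) = -4*I*√22 + (√2*√2)*(6*(-2 - 5)) = -4*I*√22 + 2*(6*(-7)) = -4*I*√22 + 2*(-42) = -4*I*√22 - 84 = -84 - 4*I*√22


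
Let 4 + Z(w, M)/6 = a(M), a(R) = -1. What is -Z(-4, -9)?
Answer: 30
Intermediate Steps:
Z(w, M) = -30 (Z(w, M) = -24 + 6*(-1) = -24 - 6 = -30)
-Z(-4, -9) = -1*(-30) = 30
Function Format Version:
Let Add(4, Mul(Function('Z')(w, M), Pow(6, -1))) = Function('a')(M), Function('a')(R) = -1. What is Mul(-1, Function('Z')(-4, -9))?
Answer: 30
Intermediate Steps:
Function('Z')(w, M) = -30 (Function('Z')(w, M) = Add(-24, Mul(6, -1)) = Add(-24, -6) = -30)
Mul(-1, Function('Z')(-4, -9)) = Mul(-1, -30) = 30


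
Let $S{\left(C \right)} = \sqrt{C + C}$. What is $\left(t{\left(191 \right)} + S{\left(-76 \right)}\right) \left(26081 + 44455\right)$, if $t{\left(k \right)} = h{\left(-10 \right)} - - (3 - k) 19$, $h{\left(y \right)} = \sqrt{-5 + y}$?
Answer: $-251954592 + 70536 i \sqrt{15} + 141072 i \sqrt{38} \approx -2.5195 \cdot 10^{8} + 1.1428 \cdot 10^{6} i$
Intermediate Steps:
$t{\left(k \right)} = 57 - 19 k + i \sqrt{15}$ ($t{\left(k \right)} = \sqrt{-5 - 10} - - (3 - k) 19 = \sqrt{-15} - \left(-3 + k\right) 19 = i \sqrt{15} - \left(-57 + 19 k\right) = 57 - 19 k + i \sqrt{15}$)
$S{\left(C \right)} = \sqrt{2} \sqrt{C}$ ($S{\left(C \right)} = \sqrt{2 C} = \sqrt{2} \sqrt{C}$)
$\left(t{\left(191 \right)} + S{\left(-76 \right)}\right) \left(26081 + 44455\right) = \left(\left(57 - 3629 + i \sqrt{15}\right) + \sqrt{2} \sqrt{-76}\right) \left(26081 + 44455\right) = \left(\left(57 - 3629 + i \sqrt{15}\right) + \sqrt{2} \cdot 2 i \sqrt{19}\right) 70536 = \left(\left(-3572 + i \sqrt{15}\right) + 2 i \sqrt{38}\right) 70536 = \left(-3572 + i \sqrt{15} + 2 i \sqrt{38}\right) 70536 = -251954592 + 70536 i \sqrt{15} + 141072 i \sqrt{38}$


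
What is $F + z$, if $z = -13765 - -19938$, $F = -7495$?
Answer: $-1322$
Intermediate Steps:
$z = 6173$ ($z = -13765 + 19938 = 6173$)
$F + z = -7495 + 6173 = -1322$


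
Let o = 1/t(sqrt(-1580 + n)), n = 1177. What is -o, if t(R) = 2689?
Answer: -1/2689 ≈ -0.00037189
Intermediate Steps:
o = 1/2689 ≈ 0.00037189
-o = -1*1/2689 = -1/2689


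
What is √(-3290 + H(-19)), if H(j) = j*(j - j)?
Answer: I*√3290 ≈ 57.359*I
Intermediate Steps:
H(j) = 0 (H(j) = j*0 = 0)
√(-3290 + H(-19)) = √(-3290 + 0) = √(-3290) = I*√3290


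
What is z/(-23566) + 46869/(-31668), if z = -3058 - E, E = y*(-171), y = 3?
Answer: -170653299/124381348 ≈ -1.3720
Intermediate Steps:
E = -513 (E = 3*(-171) = -513)
z = -2545 (z = -3058 - 1*(-513) = -3058 + 513 = -2545)
z/(-23566) + 46869/(-31668) = -2545/(-23566) + 46869/(-31668) = -2545*(-1/23566) + 46869*(-1/31668) = 2545/23566 - 15623/10556 = -170653299/124381348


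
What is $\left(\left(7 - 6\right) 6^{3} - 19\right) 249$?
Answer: $49053$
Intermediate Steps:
$\left(\left(7 - 6\right) 6^{3} - 19\right) 249 = \left(1 \cdot 216 - 19\right) 249 = \left(216 - 19\right) 249 = 197 \cdot 249 = 49053$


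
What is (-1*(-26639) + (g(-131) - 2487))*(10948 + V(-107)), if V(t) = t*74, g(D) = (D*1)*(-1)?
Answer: 73577490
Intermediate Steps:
g(D) = -D (g(D) = D*(-1) = -D)
V(t) = 74*t
(-1*(-26639) + (g(-131) - 2487))*(10948 + V(-107)) = (-1*(-26639) + (-1*(-131) - 2487))*(10948 + 74*(-107)) = (26639 + (131 - 2487))*(10948 - 7918) = (26639 - 2356)*3030 = 24283*3030 = 73577490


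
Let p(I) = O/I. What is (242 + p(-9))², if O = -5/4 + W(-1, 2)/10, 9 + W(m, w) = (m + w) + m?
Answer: 1901221609/32400 ≈ 58680.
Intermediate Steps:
W(m, w) = -9 + w + 2*m (W(m, w) = -9 + ((m + w) + m) = -9 + (w + 2*m) = -9 + w + 2*m)
O = -43/20 (O = -5/4 + (-9 + 2 + 2*(-1))/10 = -5*¼ + (-9 + 2 - 2)*(⅒) = -5/4 - 9*⅒ = -5/4 - 9/10 = -43/20 ≈ -2.1500)
p(I) = -43/(20*I)
(242 + p(-9))² = (242 - 43/20/(-9))² = (242 - 43/20*(-⅑))² = (242 + 43/180)² = (43603/180)² = 1901221609/32400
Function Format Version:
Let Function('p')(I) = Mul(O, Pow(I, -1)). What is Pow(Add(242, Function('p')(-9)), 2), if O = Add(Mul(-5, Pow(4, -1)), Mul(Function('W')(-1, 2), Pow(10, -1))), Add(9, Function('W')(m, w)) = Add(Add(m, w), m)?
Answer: Rational(1901221609, 32400) ≈ 58680.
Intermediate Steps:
Function('W')(m, w) = Add(-9, w, Mul(2, m)) (Function('W')(m, w) = Add(-9, Add(Add(m, w), m)) = Add(-9, Add(w, Mul(2, m))) = Add(-9, w, Mul(2, m)))
O = Rational(-43, 20) (O = Add(Mul(-5, Pow(4, -1)), Mul(Add(-9, 2, Mul(2, -1)), Pow(10, -1))) = Add(Mul(-5, Rational(1, 4)), Mul(Add(-9, 2, -2), Rational(1, 10))) = Add(Rational(-5, 4), Mul(-9, Rational(1, 10))) = Add(Rational(-5, 4), Rational(-9, 10)) = Rational(-43, 20) ≈ -2.1500)
Function('p')(I) = Mul(Rational(-43, 20), Pow(I, -1))
Pow(Add(242, Function('p')(-9)), 2) = Pow(Add(242, Mul(Rational(-43, 20), Pow(-9, -1))), 2) = Pow(Add(242, Mul(Rational(-43, 20), Rational(-1, 9))), 2) = Pow(Add(242, Rational(43, 180)), 2) = Pow(Rational(43603, 180), 2) = Rational(1901221609, 32400)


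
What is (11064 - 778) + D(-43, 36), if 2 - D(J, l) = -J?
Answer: 10245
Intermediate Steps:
D(J, l) = 2 + J (D(J, l) = 2 - (-1)*J = 2 + J)
(11064 - 778) + D(-43, 36) = (11064 - 778) + (2 - 43) = 10286 - 41 = 10245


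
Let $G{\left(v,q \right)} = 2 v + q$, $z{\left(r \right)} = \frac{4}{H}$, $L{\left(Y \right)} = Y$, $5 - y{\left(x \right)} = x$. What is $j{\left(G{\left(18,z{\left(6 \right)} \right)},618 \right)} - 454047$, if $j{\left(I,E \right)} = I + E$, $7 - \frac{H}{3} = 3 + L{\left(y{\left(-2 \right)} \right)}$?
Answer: $- \frac{4080541}{9} \approx -4.5339 \cdot 10^{5}$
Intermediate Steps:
$y{\left(x \right)} = 5 - x$
$H = -9$ ($H = 21 - 3 \left(3 + \left(5 - -2\right)\right) = 21 - 3 \left(3 + \left(5 + 2\right)\right) = 21 - 3 \left(3 + 7\right) = 21 - 30 = -9$)
$z{\left(r \right)} = - \frac{4}{9}$ ($z{\left(r \right)} = \frac{4}{-9} = 4 \left(- \frac{1}{9}\right) = - \frac{4}{9}$)
$G{\left(v,q \right)} = q + 2 v$
$j{\left(I,E \right)} = E + I$
$j{\left(G{\left(18,z{\left(6 \right)} \right)},618 \right)} - 454047 = \left(618 + \left(- \frac{4}{9} + 2 \cdot 18\right)\right) - 454047 = \left(618 + \left(- \frac{4}{9} + 36\right)\right) - 454047 = \left(618 + \frac{320}{9}\right) - 454047 = \frac{5882}{9} - 454047 = - \frac{4080541}{9}$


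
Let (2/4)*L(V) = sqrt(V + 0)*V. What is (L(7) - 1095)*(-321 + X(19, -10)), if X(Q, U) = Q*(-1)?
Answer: 372300 - 4760*sqrt(7) ≈ 3.5971e+5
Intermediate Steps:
X(Q, U) = -Q
L(V) = 2*V**(3/2) (L(V) = 2*(sqrt(V + 0)*V) = 2*(sqrt(V)*V) = 2*V**(3/2))
(L(7) - 1095)*(-321 + X(19, -10)) = (2*7**(3/2) - 1095)*(-321 - 1*19) = (2*(7*sqrt(7)) - 1095)*(-321 - 19) = (14*sqrt(7) - 1095)*(-340) = (-1095 + 14*sqrt(7))*(-340) = 372300 - 4760*sqrt(7)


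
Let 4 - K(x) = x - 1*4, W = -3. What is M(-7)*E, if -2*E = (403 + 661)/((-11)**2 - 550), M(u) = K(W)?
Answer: 532/39 ≈ 13.641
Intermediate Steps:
K(x) = 8 - x (K(x) = 4 - (x - 1*4) = 4 - (x - 4) = 4 - (-4 + x) = 4 + (4 - x) = 8 - x)
M(u) = 11 (M(u) = 8 - 1*(-3) = 8 + 3 = 11)
E = 532/429 (E = -(403 + 661)/(2*((-11)**2 - 550)) = -532/(121 - 550) = -532/(-429) = -532*(-1)/429 = -1/2*(-1064/429) = 532/429 ≈ 1.2401)
M(-7)*E = 11*(532/429) = 532/39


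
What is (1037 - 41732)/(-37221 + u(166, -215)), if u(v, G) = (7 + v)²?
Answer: 40695/7292 ≈ 5.5808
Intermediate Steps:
(1037 - 41732)/(-37221 + u(166, -215)) = (1037 - 41732)/(-37221 + (7 + 166)²) = -40695/(-37221 + 173²) = -40695/(-37221 + 29929) = -40695/(-7292) = -40695*(-1/7292) = 40695/7292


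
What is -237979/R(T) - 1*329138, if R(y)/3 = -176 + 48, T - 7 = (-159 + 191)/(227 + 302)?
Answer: -126151013/384 ≈ -3.2852e+5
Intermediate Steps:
T = 3735/529 (T = 7 + (-159 + 191)/(227 + 302) = 7 + 32/529 = 3735/529 ≈ 7.0605)
R(y) = -384 (R(y) = 3*(-176 + 48) = 3*(-128) = -384)
-237979/R(T) - 1*329138 = -237979/(-384) - 1*329138 = -237979*(-1/384) - 329138 = 237979/384 - 329138 = -126151013/384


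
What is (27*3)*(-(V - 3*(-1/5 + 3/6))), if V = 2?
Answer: -891/10 ≈ -89.100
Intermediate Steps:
(27*3)*(-(V - 3*(-1/5 + 3/6))) = (27*3)*(-(2 - 3*(-1/5 + 3/6))) = 81*(-(2 - 3*(-1*⅕ + 3*(⅙)))) = 81*(-(2 - 3*(-⅕ + ½))) = 81*(-(2 - 3*3/10)) = 81*(-(2 - 9/10)) = 81*(-1*11/10) = 81*(-11/10) = -891/10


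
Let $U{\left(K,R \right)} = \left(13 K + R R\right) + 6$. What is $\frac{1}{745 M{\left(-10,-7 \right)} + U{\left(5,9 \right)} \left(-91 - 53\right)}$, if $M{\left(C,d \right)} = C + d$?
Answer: $- \frac{1}{34553} \approx -2.8941 \cdot 10^{-5}$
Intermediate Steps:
$U{\left(K,R \right)} = 6 + R^{2} + 13 K$ ($U{\left(K,R \right)} = \left(13 K + R^{2}\right) + 6 = \left(R^{2} + 13 K\right) + 6 = 6 + R^{2} + 13 K$)
$\frac{1}{745 M{\left(-10,-7 \right)} + U{\left(5,9 \right)} \left(-91 - 53\right)} = \frac{1}{745 \left(-10 - 7\right) + \left(6 + 9^{2} + 13 \cdot 5\right) \left(-91 - 53\right)} = \frac{1}{745 \left(-17\right) + \left(6 + 81 + 65\right) \left(-144\right)} = \frac{1}{-12665 + 152 \left(-144\right)} = \frac{1}{-12665 - 21888} = \frac{1}{-34553} = - \frac{1}{34553}$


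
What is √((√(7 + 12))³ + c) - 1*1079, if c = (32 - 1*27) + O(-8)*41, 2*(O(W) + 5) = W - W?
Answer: -1079 + I*√(200 - 19*√19) ≈ -1079.0 + 10.825*I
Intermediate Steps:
O(W) = -5 (O(W) = -5 + (W - W)/2 = -5 + (½)*0 = -5 + 0 = -5)
c = -200 (c = (32 - 1*27) - 5*41 = (32 - 27) - 205 = 5 - 205 = -200)
√((√(7 + 12))³ + c) - 1*1079 = √((√(7 + 12))³ - 200) - 1*1079 = √((√19)³ - 200) - 1079 = √(19*√19 - 200) - 1079 = √(-200 + 19*√19) - 1079 = -1079 + √(-200 + 19*√19)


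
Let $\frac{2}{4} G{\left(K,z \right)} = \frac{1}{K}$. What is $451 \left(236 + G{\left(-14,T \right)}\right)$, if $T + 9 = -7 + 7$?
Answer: $\frac{744601}{7} \approx 1.0637 \cdot 10^{5}$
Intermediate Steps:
$T = -9$ ($T = -9 + \left(-7 + 7\right) = -9 + 0 = -9$)
$G{\left(K,z \right)} = \frac{2}{K}$
$451 \left(236 + G{\left(-14,T \right)}\right) = 451 \left(236 + \frac{2}{-14}\right) = 451 \left(236 + 2 \left(- \frac{1}{14}\right)\right) = 451 \left(236 - \frac{1}{7}\right) = 451 \cdot \frac{1651}{7} = \frac{744601}{7}$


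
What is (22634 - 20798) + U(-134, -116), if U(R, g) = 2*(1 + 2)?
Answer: 1842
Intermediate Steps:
U(R, g) = 6 (U(R, g) = 2*3 = 6)
(22634 - 20798) + U(-134, -116) = (22634 - 20798) + 6 = 1836 + 6 = 1842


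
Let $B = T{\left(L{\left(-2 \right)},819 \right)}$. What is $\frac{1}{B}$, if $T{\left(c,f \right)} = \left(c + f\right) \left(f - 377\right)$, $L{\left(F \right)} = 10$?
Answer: $\frac{1}{366418} \approx 2.7291 \cdot 10^{-6}$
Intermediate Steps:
$T{\left(c,f \right)} = \left(-377 + f\right) \left(c + f\right)$ ($T{\left(c,f \right)} = \left(c + f\right) \left(-377 + f\right) = \left(-377 + f\right) \left(c + f\right)$)
$B = 366418$ ($B = 819^{2} - 3770 - 308763 + 10 \cdot 819 = 670761 - 3770 - 308763 + 8190 = 366418$)
$\frac{1}{B} = \frac{1}{366418}$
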